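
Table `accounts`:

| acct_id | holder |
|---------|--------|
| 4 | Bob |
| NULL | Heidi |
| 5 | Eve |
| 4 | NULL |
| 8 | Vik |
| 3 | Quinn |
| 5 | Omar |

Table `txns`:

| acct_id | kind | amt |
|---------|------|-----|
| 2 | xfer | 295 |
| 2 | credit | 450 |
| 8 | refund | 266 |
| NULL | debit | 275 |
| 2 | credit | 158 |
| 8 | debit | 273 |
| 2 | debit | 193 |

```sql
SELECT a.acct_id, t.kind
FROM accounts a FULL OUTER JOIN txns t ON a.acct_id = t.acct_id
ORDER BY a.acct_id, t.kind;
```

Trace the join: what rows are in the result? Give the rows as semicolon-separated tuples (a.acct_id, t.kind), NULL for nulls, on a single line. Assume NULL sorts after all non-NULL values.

(3, NULL); (4, NULL); (4, NULL); (5, NULL); (5, NULL); (8, debit); (8, refund); (NULL, credit); (NULL, credit); (NULL, debit); (NULL, debit); (NULL, xfer); (NULL, NULL)

FULL OUTER JOIN keeps every row from both sides; unmatched rows get NULL for the other side's columns.
Matching on a.acct_id = t.acct_id. A NULL in a compared column never satisfies the condition.
- a row (acct_id=4): no match → kept, t columns NULL.
- a row (acct_id=NULL): no match → kept, t columns NULL.
- a row (acct_id=5): no match → kept, t columns NULL.
- a row (acct_id=4): no match → kept, t columns NULL.
- a row (acct_id=8): matches 2 t row(s) → 2 output row(s).
- a row (acct_id=3): no match → kept, t columns NULL.
- a row (acct_id=5): no match → kept, t columns NULL.
- plus 5 unmatched t row(s), each kept with NULL a columns.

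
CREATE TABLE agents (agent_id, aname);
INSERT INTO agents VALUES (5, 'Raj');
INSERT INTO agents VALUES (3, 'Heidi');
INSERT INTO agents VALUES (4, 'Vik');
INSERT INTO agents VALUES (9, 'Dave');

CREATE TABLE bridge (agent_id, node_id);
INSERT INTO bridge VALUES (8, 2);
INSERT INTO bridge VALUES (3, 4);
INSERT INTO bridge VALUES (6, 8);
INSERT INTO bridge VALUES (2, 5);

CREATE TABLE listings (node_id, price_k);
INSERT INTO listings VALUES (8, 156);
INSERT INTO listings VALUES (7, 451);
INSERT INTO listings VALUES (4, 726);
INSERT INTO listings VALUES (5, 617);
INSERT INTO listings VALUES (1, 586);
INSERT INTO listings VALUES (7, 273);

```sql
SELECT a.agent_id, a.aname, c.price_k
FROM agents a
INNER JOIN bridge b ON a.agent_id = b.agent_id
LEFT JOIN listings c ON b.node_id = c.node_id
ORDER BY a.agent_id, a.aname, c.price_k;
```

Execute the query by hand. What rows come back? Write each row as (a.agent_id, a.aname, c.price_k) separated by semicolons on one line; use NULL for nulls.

(3, Heidi, 726)

Step 1 — a INNER JOIN b on agent_id → 1 row(s).
Then LEFT JOIN `listings c` on node_id: each of those 1 rows is kept; rows whose b.node_id has no match in c get NULL for c's columns.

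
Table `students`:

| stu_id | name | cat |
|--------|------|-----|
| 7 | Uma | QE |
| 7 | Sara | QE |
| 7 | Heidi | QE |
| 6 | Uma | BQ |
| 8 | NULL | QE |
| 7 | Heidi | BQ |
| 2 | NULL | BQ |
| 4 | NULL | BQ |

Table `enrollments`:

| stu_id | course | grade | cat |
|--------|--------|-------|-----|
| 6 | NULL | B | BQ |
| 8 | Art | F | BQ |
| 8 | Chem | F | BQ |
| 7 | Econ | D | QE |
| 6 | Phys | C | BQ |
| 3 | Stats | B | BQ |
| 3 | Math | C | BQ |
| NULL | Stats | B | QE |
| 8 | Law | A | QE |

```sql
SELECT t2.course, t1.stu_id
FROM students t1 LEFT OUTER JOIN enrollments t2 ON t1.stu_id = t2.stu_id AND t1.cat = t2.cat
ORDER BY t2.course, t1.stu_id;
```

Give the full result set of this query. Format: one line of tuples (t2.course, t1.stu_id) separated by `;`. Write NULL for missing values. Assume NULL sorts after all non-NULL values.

(Econ, 7); (Econ, 7); (Econ, 7); (Law, 8); (Phys, 6); (NULL, 2); (NULL, 4); (NULL, 6); (NULL, 7)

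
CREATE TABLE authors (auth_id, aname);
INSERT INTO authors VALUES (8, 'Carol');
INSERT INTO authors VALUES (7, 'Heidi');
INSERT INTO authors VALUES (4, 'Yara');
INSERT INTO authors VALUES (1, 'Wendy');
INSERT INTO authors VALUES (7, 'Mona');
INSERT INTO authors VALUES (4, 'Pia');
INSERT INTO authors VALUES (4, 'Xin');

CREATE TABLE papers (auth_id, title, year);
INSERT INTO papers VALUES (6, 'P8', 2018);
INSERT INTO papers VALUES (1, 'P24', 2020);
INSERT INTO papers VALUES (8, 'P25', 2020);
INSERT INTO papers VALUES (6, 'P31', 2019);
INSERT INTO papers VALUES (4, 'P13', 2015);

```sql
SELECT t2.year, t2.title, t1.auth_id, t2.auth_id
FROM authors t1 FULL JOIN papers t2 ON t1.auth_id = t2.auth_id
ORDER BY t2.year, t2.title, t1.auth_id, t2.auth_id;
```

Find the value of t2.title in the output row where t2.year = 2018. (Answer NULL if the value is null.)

FULL OUTER JOIN keeps every row from both sides; unmatched rows get NULL for the other side's columns.
Matching on t1.auth_id = t2.auth_id.
- t1 row (auth_id=8): matches 1 t2 row(s) → 1 output row(s).
- t1 row (auth_id=7): no match → kept, t2 columns NULL.
- t1 row (auth_id=4): matches 1 t2 row(s) → 1 output row(s).
- t1 row (auth_id=1): matches 1 t2 row(s) → 1 output row(s).
- t1 row (auth_id=7): no match → kept, t2 columns NULL.
- t1 row (auth_id=4): matches 1 t2 row(s) → 1 output row(s).
- t1 row (auth_id=4): matches 1 t2 row(s) → 1 output row(s).
- 2 t2 row(s) had no t1 match → kept, t1 columns NULL.

P8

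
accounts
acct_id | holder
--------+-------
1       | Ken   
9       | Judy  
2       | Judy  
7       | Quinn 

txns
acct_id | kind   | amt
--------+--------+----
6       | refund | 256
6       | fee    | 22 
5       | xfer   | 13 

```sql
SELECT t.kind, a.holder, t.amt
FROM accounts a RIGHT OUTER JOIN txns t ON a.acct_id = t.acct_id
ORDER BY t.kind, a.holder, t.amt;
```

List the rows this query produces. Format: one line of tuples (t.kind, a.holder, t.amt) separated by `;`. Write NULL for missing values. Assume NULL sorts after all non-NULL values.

(fee, NULL, 22); (refund, NULL, 256); (xfer, NULL, 13)

RIGHT JOIN keeps every row from `txns`; unmatched rows get NULL for `accounts`'s columns.
Matching on a.acct_id = t.acct_id.
Matched pairs: 0; unmatched t rows kept: 3.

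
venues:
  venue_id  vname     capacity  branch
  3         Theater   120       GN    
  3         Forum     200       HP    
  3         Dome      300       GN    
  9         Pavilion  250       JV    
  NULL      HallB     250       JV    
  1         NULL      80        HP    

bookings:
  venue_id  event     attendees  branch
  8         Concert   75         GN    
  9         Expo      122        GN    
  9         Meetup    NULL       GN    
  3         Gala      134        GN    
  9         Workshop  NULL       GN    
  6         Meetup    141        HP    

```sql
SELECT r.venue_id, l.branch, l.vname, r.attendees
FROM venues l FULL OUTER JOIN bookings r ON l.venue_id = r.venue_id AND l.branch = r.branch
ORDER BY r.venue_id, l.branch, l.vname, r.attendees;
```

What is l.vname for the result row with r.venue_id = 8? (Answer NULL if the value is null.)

FULL OUTER JOIN keeps every row from both sides; unmatched rows get NULL for the other side's columns.
Matching on l.venue_id = r.venue_id AND l.branch = r.branch. A NULL in a compared column never satisfies the condition.
- l[0] venue_id=3, branch=GN → 1 match(es) in r → 1 row(s).
- l[1] venue_id=3, branch=HP → no match; kept with NULLs on the r side.
- l[2] venue_id=3, branch=GN → 1 match(es) in r → 1 row(s).
- l[3] venue_id=9, branch=JV → no match; kept with NULLs on the r side.
- l[4] venue_id=NULL, branch=JV → no match; kept with NULLs on the r side.
- l[5] venue_id=1, branch=HP → no match; kept with NULLs on the r side.
- 5 r row(s) had no l match → kept, l columns NULL.

NULL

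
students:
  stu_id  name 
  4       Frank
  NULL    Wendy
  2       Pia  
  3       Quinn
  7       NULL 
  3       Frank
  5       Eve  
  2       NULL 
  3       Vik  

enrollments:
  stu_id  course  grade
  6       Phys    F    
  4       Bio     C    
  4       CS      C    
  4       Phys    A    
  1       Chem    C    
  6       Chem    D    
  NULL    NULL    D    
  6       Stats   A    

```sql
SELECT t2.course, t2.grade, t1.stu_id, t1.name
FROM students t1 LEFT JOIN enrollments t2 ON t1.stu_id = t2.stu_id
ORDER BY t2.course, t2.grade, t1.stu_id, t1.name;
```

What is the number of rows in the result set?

11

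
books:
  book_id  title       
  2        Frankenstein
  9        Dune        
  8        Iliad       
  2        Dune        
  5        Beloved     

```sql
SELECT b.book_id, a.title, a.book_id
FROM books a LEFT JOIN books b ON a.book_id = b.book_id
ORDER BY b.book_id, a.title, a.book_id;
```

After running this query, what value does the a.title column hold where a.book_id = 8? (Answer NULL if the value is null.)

LEFT JOIN keeps every row from `books a`; unmatched rows get NULL for `books b`'s columns.
Matching on a.book_id = b.book_id.
- book_id=2: 2 matching b row(s), so 2 row(s) emitted.
- book_id=9: 1 matching b row(s), so 1 row(s) emitted.
- book_id=8: 1 matching b row(s), so 1 row(s) emitted.
- book_id=2: 2 matching b row(s), so 2 row(s) emitted.
- book_id=5: 1 matching b row(s), so 1 row(s) emitted.

Iliad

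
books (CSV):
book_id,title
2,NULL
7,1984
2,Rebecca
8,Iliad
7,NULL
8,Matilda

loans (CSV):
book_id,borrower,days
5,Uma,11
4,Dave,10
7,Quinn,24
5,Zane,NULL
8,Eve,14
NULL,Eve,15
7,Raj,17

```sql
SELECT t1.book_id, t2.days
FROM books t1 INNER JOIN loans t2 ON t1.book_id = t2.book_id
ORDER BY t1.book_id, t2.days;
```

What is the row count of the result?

INNER JOIN keeps only pairs where the ON condition holds.
Matching on t1.book_id = t2.book_id. A NULL in a compared column never satisfies the condition.
- t1[0] book_id=2 → no match; dropped.
- t1[1] book_id=7 → 2 match(es) in t2 → 2 row(s).
- t1[2] book_id=2 → no match; dropped.
- t1[3] book_id=8 → 1 match(es) in t2 → 1 row(s).
- t1[4] book_id=7 → 2 match(es) in t2 → 2 row(s).
- t1[5] book_id=8 → 1 match(es) in t2 → 1 row(s).
Total: 6 rows.

6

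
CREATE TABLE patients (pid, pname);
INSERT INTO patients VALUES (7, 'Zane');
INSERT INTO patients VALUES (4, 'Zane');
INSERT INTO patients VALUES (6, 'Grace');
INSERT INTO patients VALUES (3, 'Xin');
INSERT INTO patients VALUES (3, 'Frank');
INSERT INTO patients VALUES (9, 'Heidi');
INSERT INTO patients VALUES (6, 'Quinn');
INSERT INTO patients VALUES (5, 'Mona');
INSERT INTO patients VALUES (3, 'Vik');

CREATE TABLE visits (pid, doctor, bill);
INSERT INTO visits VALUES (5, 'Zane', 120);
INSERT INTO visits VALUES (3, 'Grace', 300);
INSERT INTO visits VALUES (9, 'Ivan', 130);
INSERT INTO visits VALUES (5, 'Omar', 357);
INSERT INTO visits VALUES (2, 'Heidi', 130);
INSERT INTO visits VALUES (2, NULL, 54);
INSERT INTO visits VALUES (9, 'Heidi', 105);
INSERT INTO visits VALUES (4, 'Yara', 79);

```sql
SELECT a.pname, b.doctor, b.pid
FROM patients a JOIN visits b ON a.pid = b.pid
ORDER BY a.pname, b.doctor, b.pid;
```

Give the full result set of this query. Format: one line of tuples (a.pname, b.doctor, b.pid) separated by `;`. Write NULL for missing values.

(Frank, Grace, 3); (Heidi, Heidi, 9); (Heidi, Ivan, 9); (Mona, Omar, 5); (Mona, Zane, 5); (Vik, Grace, 3); (Xin, Grace, 3); (Zane, Yara, 4)

INNER JOIN keeps only pairs where the ON condition holds.
Matching on a.pid = b.pid.
Matched pairs: 8.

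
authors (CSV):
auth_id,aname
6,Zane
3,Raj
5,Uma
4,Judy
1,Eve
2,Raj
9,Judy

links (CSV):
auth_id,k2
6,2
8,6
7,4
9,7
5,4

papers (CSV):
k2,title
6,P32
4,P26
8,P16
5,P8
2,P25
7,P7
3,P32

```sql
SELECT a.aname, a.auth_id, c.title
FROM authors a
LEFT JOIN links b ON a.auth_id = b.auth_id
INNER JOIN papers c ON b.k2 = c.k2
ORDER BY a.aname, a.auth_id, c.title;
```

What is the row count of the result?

3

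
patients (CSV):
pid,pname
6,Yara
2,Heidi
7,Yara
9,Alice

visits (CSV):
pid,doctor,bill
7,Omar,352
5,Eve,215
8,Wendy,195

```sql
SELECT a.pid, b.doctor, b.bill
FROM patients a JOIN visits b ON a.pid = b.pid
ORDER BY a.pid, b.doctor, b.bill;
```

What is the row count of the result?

1

INNER JOIN keeps only pairs where the ON condition holds.
Matching on a.pid = b.pid.
- a (pid=6) has no partner → excluded.
- a (pid=2) has no partner → excluded.
- a (pid=7) pairs with 1 row(s) of b.
- a (pid=9) has no partner → excluded.
Total: 1 rows.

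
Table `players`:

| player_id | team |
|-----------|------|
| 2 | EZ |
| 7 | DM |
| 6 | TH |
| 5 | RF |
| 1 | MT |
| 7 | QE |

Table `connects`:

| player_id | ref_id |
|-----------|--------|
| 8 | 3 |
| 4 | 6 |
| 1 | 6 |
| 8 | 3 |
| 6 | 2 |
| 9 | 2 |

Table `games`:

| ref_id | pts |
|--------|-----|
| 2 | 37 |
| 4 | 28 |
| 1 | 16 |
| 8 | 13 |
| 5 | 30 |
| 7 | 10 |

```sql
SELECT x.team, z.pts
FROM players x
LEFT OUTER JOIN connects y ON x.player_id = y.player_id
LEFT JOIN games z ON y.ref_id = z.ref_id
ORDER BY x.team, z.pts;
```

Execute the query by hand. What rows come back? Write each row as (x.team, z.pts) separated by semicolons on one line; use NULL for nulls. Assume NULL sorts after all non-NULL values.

(DM, NULL); (EZ, NULL); (MT, NULL); (QE, NULL); (RF, NULL); (TH, 37)

Step 1 — x LEFT JOIN y on player_id → 6 row(s).
Then LEFT JOIN `games z` on ref_id: each of those 6 rows is kept; rows whose y.ref_id has no match in z get NULL for z's columns.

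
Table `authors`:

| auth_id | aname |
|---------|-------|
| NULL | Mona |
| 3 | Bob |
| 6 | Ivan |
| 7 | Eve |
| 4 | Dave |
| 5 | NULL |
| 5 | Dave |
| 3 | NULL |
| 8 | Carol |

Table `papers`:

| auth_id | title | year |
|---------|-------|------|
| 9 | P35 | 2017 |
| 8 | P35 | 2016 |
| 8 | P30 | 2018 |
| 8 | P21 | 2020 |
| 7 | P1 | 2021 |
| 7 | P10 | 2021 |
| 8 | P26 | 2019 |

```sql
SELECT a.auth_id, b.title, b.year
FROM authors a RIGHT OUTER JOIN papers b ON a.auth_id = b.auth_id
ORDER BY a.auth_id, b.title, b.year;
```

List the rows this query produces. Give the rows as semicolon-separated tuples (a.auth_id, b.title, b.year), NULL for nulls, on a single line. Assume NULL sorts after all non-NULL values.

(7, P1, 2021); (7, P10, 2021); (8, P21, 2020); (8, P26, 2019); (8, P30, 2018); (8, P35, 2016); (NULL, P35, 2017)

RIGHT JOIN keeps every row from `papers`; unmatched rows get NULL for `authors`'s columns.
Matching on a.auth_id = b.auth_id. A NULL in a compared column never satisfies the condition.
- a[0] auth_id=NULL → no match.
- a[1] auth_id=3 → no match.
- a[2] auth_id=6 → no match.
- a[3] auth_id=7 → 2 match(es) in b → 2 row(s).
- a[4] auth_id=4 → no match.
- a[5] auth_id=5 → no match.
- a[6] auth_id=5 → no match.
- a[7] auth_id=3 → no match.
- a[8] auth_id=8 → 4 match(es) in b → 4 row(s).
- plus 1 unmatched b row(s), each kept with NULL a columns.
After projecting and ordering:
a.auth_id | b.title | b.year
7 | P1 | 2021
7 | P10 | 2021
8 | P21 | 2020
8 | P26 | 2019
8 | P30 | 2018
8 | P35 | 2016
NULL | P35 | 2017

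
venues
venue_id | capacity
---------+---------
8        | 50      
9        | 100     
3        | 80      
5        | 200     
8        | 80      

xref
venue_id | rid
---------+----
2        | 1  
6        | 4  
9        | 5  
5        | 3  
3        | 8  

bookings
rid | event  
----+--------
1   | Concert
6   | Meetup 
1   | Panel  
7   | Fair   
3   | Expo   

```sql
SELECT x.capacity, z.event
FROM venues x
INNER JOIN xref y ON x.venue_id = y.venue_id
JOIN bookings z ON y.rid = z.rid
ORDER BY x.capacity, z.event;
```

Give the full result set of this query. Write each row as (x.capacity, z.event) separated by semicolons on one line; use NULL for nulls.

Joins associate left-to-right: venues INNER JOIN xref on venue_id gives 3 intermediate row(s).
Then INNER JOIN `bookings z` on rid: keep only rows whose y.rid appears in z.

(200, Expo)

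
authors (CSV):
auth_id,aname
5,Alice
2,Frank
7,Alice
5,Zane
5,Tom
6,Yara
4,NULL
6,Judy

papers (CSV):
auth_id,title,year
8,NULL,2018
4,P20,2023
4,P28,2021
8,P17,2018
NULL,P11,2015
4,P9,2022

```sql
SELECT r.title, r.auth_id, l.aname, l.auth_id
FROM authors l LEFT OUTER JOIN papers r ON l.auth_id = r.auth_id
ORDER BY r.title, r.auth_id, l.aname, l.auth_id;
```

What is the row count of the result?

10

LEFT JOIN keeps every row from `authors`; unmatched rows get NULL for `papers`'s columns.
Matching on l.auth_id = r.auth_id. A NULL in a compared column never satisfies the condition.
Matched pairs: 3; unmatched l rows kept: 7.
Total: 3 matched + 7 padded = 10 rows.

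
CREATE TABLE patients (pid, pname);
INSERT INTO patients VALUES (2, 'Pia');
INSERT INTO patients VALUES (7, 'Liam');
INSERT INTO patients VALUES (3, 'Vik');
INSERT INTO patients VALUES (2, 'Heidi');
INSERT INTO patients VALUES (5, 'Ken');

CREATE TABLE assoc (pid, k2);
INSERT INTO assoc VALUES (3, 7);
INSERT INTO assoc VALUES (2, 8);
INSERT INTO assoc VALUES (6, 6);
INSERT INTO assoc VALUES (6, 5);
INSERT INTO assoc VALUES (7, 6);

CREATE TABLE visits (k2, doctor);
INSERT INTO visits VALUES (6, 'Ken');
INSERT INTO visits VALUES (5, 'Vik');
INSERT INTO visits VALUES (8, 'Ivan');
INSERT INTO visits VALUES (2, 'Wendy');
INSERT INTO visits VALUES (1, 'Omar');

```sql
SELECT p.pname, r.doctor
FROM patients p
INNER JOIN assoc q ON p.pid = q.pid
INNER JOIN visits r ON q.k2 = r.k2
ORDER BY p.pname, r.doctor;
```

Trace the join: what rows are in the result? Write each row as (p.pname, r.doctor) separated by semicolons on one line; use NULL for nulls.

(Heidi, Ivan); (Liam, Ken); (Pia, Ivan)

Step 1 — p INNER JOIN q on pid → 4 row(s).
Then INNER JOIN `visits r` on k2: keep only rows whose q.k2 appears in r.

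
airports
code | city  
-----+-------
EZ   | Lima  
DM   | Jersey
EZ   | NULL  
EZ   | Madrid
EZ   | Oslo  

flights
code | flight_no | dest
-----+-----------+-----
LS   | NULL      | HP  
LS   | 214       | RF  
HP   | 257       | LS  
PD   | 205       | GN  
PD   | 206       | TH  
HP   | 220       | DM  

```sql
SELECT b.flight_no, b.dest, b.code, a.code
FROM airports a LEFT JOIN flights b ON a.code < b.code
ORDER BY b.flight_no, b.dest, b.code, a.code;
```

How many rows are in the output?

LEFT JOIN keeps every row from `airports`; unmatched rows get NULL for `flights`'s columns.
Matching on a.code < b.code.
Matched pairs: 30; unmatched a rows kept: 0.
Total: 30 rows.

30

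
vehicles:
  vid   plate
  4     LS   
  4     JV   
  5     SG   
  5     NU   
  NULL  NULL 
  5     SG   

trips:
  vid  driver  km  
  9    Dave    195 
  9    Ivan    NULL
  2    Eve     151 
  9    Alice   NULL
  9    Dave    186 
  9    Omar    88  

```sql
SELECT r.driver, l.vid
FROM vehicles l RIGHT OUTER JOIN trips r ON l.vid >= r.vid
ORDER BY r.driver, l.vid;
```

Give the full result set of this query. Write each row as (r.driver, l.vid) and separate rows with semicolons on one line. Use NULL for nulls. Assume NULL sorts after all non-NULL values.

RIGHT JOIN keeps every row from `trips`; unmatched rows get NULL for `vehicles`'s columns.
Matching on l.vid >= r.vid. A NULL in a compared column never satisfies the condition.
- l[0] vid=4 → 1 match(es) in r → 1 row(s).
- l[1] vid=4 → 1 match(es) in r → 1 row(s).
- l[2] vid=5 → 1 match(es) in r → 1 row(s).
- l[3] vid=5 → 1 match(es) in r → 1 row(s).
- l[4] vid=NULL → no match.
- l[5] vid=5 → 1 match(es) in r → 1 row(s).
- plus 5 unmatched r row(s), each kept with NULL l columns.
After projecting and ordering:
r.driver | l.vid
Alice | NULL
Dave | NULL
Dave | NULL
Eve | 4
Eve | 4
Eve | 5
Eve | 5
Eve | 5
Ivan | NULL
Omar | NULL

(Alice, NULL); (Dave, NULL); (Dave, NULL); (Eve, 4); (Eve, 4); (Eve, 5); (Eve, 5); (Eve, 5); (Ivan, NULL); (Omar, NULL)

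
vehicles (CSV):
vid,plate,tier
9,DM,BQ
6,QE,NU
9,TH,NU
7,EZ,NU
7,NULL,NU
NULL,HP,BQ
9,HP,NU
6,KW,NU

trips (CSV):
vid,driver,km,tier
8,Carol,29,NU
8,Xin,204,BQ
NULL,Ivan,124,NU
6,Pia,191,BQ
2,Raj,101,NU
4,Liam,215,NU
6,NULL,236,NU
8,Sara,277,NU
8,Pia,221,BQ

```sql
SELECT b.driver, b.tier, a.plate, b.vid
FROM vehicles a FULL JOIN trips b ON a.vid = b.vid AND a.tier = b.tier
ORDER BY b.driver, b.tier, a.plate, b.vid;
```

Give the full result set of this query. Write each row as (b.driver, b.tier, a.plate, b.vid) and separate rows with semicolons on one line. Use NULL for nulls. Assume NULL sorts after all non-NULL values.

(Carol, NU, NULL, 8); (Ivan, NU, NULL, NULL); (Liam, NU, NULL, 4); (Pia, BQ, NULL, 6); (Pia, BQ, NULL, 8); (Raj, NU, NULL, 2); (Sara, NU, NULL, 8); (Xin, BQ, NULL, 8); (NULL, NU, KW, 6); (NULL, NU, QE, 6); (NULL, NULL, DM, NULL); (NULL, NULL, EZ, NULL); (NULL, NULL, HP, NULL); (NULL, NULL, HP, NULL); (NULL, NULL, TH, NULL); (NULL, NULL, NULL, NULL)

FULL OUTER JOIN keeps every row from both sides; unmatched rows get NULL for the other side's columns.
Matching on a.vid = b.vid AND a.tier = b.tier. A NULL in a compared column never satisfies the condition.
- vid=9, tier=BQ: no b row matches, row kept with b columns NULL.
- vid=6, tier=NU: 1 matching b row(s), so 1 row(s) emitted.
- vid=9, tier=NU: no b row matches, row kept with b columns NULL.
- vid=7, tier=NU: no b row matches, row kept with b columns NULL.
- vid=7, tier=NU: no b row matches, row kept with b columns NULL.
- vid=NULL, tier=BQ: no b row matches, row kept with b columns NULL.
- vid=9, tier=NU: no b row matches, row kept with b columns NULL.
- vid=6, tier=NU: 1 matching b row(s), so 1 row(s) emitted.
- 8 row(s) from b found no a partner → padded with NULL.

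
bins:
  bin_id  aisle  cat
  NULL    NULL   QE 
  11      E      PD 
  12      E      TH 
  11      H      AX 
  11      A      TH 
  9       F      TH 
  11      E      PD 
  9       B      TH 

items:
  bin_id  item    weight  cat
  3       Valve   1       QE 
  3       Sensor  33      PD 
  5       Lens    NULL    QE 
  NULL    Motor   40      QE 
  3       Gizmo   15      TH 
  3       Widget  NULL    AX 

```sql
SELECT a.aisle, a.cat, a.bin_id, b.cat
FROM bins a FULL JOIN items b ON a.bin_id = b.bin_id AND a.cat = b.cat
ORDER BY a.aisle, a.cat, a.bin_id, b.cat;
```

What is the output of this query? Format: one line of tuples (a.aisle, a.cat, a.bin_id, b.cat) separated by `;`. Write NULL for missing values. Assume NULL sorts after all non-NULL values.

(A, TH, 11, NULL); (B, TH, 9, NULL); (E, PD, 11, NULL); (E, PD, 11, NULL); (E, TH, 12, NULL); (F, TH, 9, NULL); (H, AX, 11, NULL); (NULL, QE, NULL, NULL); (NULL, NULL, NULL, AX); (NULL, NULL, NULL, PD); (NULL, NULL, NULL, QE); (NULL, NULL, NULL, QE); (NULL, NULL, NULL, QE); (NULL, NULL, NULL, TH)

FULL OUTER JOIN keeps every row from both sides; unmatched rows get NULL for the other side's columns.
Matching on a.bin_id = b.bin_id AND a.cat = b.cat. A NULL in a compared column never satisfies the condition.
- a row (bin_id=NULL, cat=QE): no match → kept, b columns NULL.
- a row (bin_id=11, cat=PD): no match → kept, b columns NULL.
- a row (bin_id=12, cat=TH): no match → kept, b columns NULL.
- a row (bin_id=11, cat=AX): no match → kept, b columns NULL.
- a row (bin_id=11, cat=TH): no match → kept, b columns NULL.
- a row (bin_id=9, cat=TH): no match → kept, b columns NULL.
- a row (bin_id=11, cat=PD): no match → kept, b columns NULL.
- a row (bin_id=9, cat=TH): no match → kept, b columns NULL.
- plus 6 unmatched b row(s), each kept with NULL a columns.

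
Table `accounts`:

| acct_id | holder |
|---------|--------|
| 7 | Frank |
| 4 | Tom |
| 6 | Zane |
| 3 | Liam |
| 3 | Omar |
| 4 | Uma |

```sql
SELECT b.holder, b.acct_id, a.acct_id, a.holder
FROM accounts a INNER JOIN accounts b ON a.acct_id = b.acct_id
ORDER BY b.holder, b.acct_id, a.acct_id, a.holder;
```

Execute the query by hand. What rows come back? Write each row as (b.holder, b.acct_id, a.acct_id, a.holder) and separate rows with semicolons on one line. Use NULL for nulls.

(Frank, 7, 7, Frank); (Liam, 3, 3, Liam); (Liam, 3, 3, Omar); (Omar, 3, 3, Liam); (Omar, 3, 3, Omar); (Tom, 4, 4, Tom); (Tom, 4, 4, Uma); (Uma, 4, 4, Tom); (Uma, 4, 4, Uma); (Zane, 6, 6, Zane)

INNER JOIN keeps only pairs where the ON condition holds.
Matching on a.acct_id = b.acct_id.
- a[0] acct_id=7 → 1 match(es) in b → 1 row(s).
- a[1] acct_id=4 → 2 match(es) in b → 2 row(s).
- a[2] acct_id=6 → 1 match(es) in b → 1 row(s).
- a[3] acct_id=3 → 2 match(es) in b → 2 row(s).
- a[4] acct_id=3 → 2 match(es) in b → 2 row(s).
- a[5] acct_id=4 → 2 match(es) in b → 2 row(s).
After projecting and ordering:
b.holder | b.acct_id | a.acct_id | a.holder
Frank | 7 | 7 | Frank
Liam | 3 | 3 | Liam
Liam | 3 | 3 | Omar
Omar | 3 | 3 | Liam
Omar | 3 | 3 | Omar
Tom | 4 | 4 | Tom
Tom | 4 | 4 | Uma
Uma | 4 | 4 | Tom
Uma | 4 | 4 | Uma
Zane | 6 | 6 | Zane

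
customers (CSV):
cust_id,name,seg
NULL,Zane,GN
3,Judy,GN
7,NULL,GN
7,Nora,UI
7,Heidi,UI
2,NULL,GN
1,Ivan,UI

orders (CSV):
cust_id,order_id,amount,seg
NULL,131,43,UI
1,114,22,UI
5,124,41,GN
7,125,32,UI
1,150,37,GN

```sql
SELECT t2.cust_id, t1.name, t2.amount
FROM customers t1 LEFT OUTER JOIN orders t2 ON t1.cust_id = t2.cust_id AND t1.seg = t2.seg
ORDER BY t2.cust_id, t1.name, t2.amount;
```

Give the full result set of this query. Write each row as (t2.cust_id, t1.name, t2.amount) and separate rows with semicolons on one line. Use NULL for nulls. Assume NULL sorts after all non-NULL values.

(1, Ivan, 22); (7, Heidi, 32); (7, Nora, 32); (NULL, Judy, NULL); (NULL, Zane, NULL); (NULL, NULL, NULL); (NULL, NULL, NULL)

LEFT JOIN keeps every row from `customers`; unmatched rows get NULL for `orders`'s columns.
Matching on t1.cust_id = t2.cust_id AND t1.seg = t2.seg. A NULL in a compared column never satisfies the condition.
- t1[0] cust_id=NULL, seg=GN → no match; kept with NULLs on the t2 side.
- t1[1] cust_id=3, seg=GN → no match; kept with NULLs on the t2 side.
- t1[2] cust_id=7, seg=GN → no match; kept with NULLs on the t2 side.
- t1[3] cust_id=7, seg=UI → 1 match(es) in t2 → 1 row(s).
- t1[4] cust_id=7, seg=UI → 1 match(es) in t2 → 1 row(s).
- t1[5] cust_id=2, seg=GN → no match; kept with NULLs on the t2 side.
- t1[6] cust_id=1, seg=UI → 1 match(es) in t2 → 1 row(s).
After projecting and ordering:
t2.cust_id | t1.name | t2.amount
1 | Ivan | 22
7 | Heidi | 32
7 | Nora | 32
NULL | Judy | NULL
NULL | Zane | NULL
NULL | NULL | NULL
NULL | NULL | NULL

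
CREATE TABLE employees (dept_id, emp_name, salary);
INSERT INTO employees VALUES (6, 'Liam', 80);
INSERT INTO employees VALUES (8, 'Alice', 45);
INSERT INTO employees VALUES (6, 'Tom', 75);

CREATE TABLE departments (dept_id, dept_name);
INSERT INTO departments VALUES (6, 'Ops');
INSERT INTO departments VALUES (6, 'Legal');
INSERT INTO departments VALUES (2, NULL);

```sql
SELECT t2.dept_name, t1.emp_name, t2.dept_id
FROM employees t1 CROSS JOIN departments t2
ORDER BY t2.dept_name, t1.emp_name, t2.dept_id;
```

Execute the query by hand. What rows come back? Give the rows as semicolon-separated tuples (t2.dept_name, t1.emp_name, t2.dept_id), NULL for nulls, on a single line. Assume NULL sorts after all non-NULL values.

(Legal, Alice, 6); (Legal, Liam, 6); (Legal, Tom, 6); (Ops, Alice, 6); (Ops, Liam, 6); (Ops, Tom, 6); (NULL, Alice, 2); (NULL, Liam, 2); (NULL, Tom, 2)

CROSS JOIN pairs every row of `employees` with every row of `departments`: 3 × 3 = 9 rows.
After projecting and ordering:
t2.dept_name | t1.emp_name | t2.dept_id
Legal | Alice | 6
Legal | Liam | 6
Legal | Tom | 6
Ops | Alice | 6
Ops | Liam | 6
Ops | Tom | 6
NULL | Alice | 2
NULL | Liam | 2
NULL | Tom | 2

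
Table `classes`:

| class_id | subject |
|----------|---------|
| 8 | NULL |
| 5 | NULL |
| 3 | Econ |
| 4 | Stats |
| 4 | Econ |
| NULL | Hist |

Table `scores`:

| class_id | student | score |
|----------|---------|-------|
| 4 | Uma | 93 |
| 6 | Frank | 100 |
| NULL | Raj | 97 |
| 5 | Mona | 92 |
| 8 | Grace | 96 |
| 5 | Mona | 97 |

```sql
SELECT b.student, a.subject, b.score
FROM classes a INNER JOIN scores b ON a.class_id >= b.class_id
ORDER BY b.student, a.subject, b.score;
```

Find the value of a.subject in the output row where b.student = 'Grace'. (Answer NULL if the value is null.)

INNER JOIN keeps only pairs where the ON condition holds.
Matching on a.class_id >= b.class_id. A NULL in a compared column never satisfies the condition.
Matched pairs: 10.

NULL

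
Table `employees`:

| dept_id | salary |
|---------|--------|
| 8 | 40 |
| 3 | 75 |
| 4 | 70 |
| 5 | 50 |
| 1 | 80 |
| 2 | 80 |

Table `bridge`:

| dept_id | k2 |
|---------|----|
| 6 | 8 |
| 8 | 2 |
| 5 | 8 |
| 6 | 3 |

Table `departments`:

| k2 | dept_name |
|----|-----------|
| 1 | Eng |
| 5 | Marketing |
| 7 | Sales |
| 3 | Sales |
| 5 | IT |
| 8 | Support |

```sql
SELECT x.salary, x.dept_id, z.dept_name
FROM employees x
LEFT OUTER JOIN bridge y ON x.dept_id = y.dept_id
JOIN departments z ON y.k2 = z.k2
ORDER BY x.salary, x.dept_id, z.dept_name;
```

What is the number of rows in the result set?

1

Step 1 — x LEFT JOIN y on dept_id → 6 row(s).
Then INNER JOIN `departments z` on k2: keep only rows whose y.k2 appears in z.
Result: 1 row(s).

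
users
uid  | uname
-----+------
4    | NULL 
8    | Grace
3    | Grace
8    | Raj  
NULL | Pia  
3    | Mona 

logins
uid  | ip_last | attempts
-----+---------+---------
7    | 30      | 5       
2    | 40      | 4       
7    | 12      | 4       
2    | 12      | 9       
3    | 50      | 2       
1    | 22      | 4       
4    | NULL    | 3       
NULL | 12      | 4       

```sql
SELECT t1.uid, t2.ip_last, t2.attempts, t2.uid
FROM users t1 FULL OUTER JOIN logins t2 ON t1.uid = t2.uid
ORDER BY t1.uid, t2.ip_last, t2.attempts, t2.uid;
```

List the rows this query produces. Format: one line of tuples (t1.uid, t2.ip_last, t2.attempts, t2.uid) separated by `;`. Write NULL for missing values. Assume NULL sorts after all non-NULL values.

(3, 50, 2, 3); (3, 50, 2, 3); (4, NULL, 3, 4); (8, NULL, NULL, NULL); (8, NULL, NULL, NULL); (NULL, 12, 4, 7); (NULL, 12, 4, NULL); (NULL, 12, 9, 2); (NULL, 22, 4, 1); (NULL, 30, 5, 7); (NULL, 40, 4, 2); (NULL, NULL, NULL, NULL)

FULL OUTER JOIN keeps every row from both sides; unmatched rows get NULL for the other side's columns.
Matching on t1.uid = t2.uid. A NULL in a compared column never satisfies the condition.
- t1[0] uid=4 → 1 match(es) in t2 → 1 row(s).
- t1[1] uid=8 → no match; kept with NULLs on the t2 side.
- t1[2] uid=3 → 1 match(es) in t2 → 1 row(s).
- t1[3] uid=8 → no match; kept with NULLs on the t2 side.
- t1[4] uid=NULL → no match; kept with NULLs on the t2 side.
- t1[5] uid=3 → 1 match(es) in t2 → 1 row(s).
- 6 t2 row(s) had no t1 match → kept, t1 columns NULL.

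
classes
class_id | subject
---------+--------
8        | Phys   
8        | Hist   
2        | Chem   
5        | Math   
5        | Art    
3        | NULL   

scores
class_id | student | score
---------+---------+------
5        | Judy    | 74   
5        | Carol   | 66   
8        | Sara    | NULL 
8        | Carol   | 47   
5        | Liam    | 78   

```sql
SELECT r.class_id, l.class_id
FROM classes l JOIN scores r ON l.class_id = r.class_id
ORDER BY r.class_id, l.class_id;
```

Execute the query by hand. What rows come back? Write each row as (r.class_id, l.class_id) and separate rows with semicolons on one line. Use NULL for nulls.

INNER JOIN keeps only pairs where the ON condition holds.
Matching on l.class_id = r.class_id.
Matched pairs: 10.

(5, 5); (5, 5); (5, 5); (5, 5); (5, 5); (5, 5); (8, 8); (8, 8); (8, 8); (8, 8)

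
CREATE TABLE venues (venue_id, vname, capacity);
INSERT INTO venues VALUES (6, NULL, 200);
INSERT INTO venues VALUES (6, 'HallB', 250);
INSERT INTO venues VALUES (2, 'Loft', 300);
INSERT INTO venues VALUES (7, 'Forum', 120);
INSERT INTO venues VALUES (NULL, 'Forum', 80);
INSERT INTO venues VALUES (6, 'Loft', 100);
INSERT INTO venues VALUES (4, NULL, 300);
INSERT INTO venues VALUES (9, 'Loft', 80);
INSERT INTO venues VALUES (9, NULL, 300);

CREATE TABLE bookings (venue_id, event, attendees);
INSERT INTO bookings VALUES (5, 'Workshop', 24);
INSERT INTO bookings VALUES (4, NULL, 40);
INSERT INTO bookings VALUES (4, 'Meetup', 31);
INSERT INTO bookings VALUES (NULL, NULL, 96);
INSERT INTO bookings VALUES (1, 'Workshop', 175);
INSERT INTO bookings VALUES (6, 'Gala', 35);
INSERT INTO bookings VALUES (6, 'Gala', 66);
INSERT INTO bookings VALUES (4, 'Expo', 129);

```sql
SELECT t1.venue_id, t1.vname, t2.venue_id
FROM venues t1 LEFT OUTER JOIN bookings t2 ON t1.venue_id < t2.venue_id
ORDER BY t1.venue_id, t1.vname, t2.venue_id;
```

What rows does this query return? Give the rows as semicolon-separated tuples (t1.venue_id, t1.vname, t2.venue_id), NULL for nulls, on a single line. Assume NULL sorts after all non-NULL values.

(2, Loft, 4); (2, Loft, 4); (2, Loft, 4); (2, Loft, 5); (2, Loft, 6); (2, Loft, 6); (4, NULL, 5); (4, NULL, 6); (4, NULL, 6); (6, HallB, NULL); (6, Loft, NULL); (6, NULL, NULL); (7, Forum, NULL); (9, Loft, NULL); (9, NULL, NULL); (NULL, Forum, NULL)

LEFT JOIN keeps every row from `venues`; unmatched rows get NULL for `bookings`'s columns.
Matching on t1.venue_id < t2.venue_id. A NULL in a compared column never satisfies the condition.
Matched pairs: 9; unmatched t1 rows kept: 7.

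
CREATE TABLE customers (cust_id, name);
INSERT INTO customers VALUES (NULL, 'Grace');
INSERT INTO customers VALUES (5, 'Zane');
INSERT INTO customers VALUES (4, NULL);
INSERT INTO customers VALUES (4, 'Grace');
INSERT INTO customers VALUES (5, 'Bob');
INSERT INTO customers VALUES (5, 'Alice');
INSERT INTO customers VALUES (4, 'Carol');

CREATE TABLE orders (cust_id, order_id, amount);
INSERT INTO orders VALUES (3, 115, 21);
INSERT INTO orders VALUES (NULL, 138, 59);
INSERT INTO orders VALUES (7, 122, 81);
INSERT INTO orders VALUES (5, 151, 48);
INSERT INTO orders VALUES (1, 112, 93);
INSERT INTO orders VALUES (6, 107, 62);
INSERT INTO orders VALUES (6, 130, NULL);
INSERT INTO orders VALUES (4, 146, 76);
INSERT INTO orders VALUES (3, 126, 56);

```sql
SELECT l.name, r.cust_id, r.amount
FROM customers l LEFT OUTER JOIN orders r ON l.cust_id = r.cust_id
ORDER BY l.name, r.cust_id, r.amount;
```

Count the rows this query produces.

7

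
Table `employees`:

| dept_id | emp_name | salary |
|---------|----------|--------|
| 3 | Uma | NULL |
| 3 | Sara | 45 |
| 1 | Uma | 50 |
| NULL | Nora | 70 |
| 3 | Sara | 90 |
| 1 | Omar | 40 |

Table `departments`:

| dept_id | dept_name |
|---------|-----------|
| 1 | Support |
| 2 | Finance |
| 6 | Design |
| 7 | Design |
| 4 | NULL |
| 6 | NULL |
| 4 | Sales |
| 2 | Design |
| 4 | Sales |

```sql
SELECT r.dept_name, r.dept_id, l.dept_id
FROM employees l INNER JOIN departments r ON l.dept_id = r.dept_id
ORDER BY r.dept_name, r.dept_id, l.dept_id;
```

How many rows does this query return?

INNER JOIN keeps only pairs where the ON condition holds.
Matching on l.dept_id = r.dept_id. A NULL in a compared column never satisfies the condition.
Matched pairs: 2.
Total: 2 rows.

2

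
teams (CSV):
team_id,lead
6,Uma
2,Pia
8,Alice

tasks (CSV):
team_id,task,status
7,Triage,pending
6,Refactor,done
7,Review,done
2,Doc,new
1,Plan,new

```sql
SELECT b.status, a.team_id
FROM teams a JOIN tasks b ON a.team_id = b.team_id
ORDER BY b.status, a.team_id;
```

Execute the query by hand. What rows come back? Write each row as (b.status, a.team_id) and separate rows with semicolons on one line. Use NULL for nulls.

INNER JOIN keeps only pairs where the ON condition holds.
Matching on a.team_id = b.team_id.
- team_id=6: 1 matching b row(s), so 1 row(s) emitted.
- team_id=2: 1 matching b row(s), so 1 row(s) emitted.
- team_id=8: no matching b row, dropped.
After projecting and ordering:
b.status | a.team_id
done | 6
new | 2

(done, 6); (new, 2)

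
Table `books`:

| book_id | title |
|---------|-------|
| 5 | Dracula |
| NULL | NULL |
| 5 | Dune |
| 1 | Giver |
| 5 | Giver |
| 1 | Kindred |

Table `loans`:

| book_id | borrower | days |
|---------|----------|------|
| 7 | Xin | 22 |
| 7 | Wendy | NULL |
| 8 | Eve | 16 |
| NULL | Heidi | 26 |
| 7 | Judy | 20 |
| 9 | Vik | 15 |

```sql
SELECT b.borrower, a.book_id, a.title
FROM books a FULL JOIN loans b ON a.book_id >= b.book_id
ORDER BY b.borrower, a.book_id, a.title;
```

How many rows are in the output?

12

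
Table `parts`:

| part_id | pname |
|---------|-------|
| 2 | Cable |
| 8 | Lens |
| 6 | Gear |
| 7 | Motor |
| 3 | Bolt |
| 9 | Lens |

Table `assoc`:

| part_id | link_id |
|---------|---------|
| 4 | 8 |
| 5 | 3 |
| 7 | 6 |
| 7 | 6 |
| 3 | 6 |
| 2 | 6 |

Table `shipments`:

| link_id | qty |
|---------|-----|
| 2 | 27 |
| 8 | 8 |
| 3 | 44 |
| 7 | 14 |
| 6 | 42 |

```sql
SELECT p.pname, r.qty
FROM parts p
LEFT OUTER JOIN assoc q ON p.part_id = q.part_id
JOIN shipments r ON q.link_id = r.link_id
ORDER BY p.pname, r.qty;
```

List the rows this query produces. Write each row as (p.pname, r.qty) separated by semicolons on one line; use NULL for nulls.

(Bolt, 42); (Cable, 42); (Motor, 42); (Motor, 42)

Joins associate left-to-right: parts LEFT JOIN assoc on part_id gives 7 intermediate row(s).
Then INNER JOIN `shipments r` on link_id: keep only rows whose q.link_id appears in r.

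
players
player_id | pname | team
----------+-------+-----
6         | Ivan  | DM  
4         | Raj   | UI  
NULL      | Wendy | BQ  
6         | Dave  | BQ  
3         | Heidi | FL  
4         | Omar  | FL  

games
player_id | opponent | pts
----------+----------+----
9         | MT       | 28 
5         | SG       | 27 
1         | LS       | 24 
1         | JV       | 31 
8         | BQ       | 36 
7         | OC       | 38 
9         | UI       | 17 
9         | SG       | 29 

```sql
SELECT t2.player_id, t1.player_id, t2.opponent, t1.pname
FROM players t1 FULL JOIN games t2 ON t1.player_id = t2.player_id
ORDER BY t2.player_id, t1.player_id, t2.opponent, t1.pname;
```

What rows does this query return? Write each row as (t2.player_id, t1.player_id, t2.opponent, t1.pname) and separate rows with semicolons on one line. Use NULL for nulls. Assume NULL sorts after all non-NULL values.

FULL OUTER JOIN keeps every row from both sides; unmatched rows get NULL for the other side's columns.
Matching on t1.player_id = t2.player_id. A NULL in a compared column never satisfies the condition.
Matched pairs: 0; unmatched t1 rows kept: 6; unmatched t2 rows kept: 8.

(1, NULL, JV, NULL); (1, NULL, LS, NULL); (5, NULL, SG, NULL); (7, NULL, OC, NULL); (8, NULL, BQ, NULL); (9, NULL, MT, NULL); (9, NULL, SG, NULL); (9, NULL, UI, NULL); (NULL, 3, NULL, Heidi); (NULL, 4, NULL, Omar); (NULL, 4, NULL, Raj); (NULL, 6, NULL, Dave); (NULL, 6, NULL, Ivan); (NULL, NULL, NULL, Wendy)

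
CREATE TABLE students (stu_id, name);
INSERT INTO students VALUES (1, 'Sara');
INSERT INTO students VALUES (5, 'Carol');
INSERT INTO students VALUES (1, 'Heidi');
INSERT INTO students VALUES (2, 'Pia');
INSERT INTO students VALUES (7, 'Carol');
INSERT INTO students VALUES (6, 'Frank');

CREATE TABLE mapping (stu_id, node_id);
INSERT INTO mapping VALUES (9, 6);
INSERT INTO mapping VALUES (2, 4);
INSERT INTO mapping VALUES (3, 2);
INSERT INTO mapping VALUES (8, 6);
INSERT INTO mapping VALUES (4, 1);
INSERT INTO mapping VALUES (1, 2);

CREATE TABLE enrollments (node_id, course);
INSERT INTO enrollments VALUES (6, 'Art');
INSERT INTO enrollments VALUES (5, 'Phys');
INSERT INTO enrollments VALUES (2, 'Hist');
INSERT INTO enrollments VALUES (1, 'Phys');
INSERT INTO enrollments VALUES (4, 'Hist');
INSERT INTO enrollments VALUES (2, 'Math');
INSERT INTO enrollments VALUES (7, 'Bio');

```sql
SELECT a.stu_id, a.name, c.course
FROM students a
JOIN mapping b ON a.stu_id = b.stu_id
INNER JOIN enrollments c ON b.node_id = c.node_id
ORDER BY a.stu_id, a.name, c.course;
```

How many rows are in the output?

5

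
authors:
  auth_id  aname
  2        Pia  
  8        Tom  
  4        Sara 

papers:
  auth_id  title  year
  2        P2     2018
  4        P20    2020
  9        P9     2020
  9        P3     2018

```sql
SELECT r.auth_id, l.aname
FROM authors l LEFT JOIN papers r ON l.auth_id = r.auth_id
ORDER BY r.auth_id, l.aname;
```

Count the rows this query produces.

LEFT JOIN keeps every row from `authors`; unmatched rows get NULL for `papers`'s columns.
Matching on l.auth_id = r.auth_id.
Matched pairs: 2; unmatched l rows kept: 1.
Total: 2 matched + 1 padded = 3 rows.

3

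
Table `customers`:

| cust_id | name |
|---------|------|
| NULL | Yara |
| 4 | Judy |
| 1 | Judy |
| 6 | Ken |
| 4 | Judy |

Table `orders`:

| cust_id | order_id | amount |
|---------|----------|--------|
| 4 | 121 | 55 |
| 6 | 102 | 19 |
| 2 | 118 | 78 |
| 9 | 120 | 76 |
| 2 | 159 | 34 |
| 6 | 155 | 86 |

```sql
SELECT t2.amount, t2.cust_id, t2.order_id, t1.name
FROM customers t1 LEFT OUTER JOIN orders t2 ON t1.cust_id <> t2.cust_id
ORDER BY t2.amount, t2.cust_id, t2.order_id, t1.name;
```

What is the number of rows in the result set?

LEFT JOIN keeps every row from `customers`; unmatched rows get NULL for `orders`'s columns.
Matching on t1.cust_id <> t2.cust_id. A NULL in a compared column never satisfies the condition.
- cust_id=NULL: no t2 row matches, row kept with t2 columns NULL.
- cust_id=4: 5 matching t2 row(s), so 5 row(s) emitted.
- cust_id=1: 6 matching t2 row(s), so 6 row(s) emitted.
- cust_id=6: 4 matching t2 row(s), so 4 row(s) emitted.
- cust_id=4: 5 matching t2 row(s), so 5 row(s) emitted.
Total: 20 matched + 1 padded = 21 rows.

21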